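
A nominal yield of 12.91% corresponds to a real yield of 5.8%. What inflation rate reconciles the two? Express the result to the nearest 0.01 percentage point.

From (1+r_nom) = (1+r_real)(1+π), we get 1+π = (1 + 12.91%)/(1 + 5.8%) = 1.1291/1.058 ≈ 1.06720.
So π ≈ 6.7202%.

6.72%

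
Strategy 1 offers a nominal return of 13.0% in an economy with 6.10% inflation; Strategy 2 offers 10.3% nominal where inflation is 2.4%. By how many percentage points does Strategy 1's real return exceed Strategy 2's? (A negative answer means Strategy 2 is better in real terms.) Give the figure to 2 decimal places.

Strategy 1 real return: 1.130/1.0610 − 1 = 6.503%.
Strategy 2 real return: 1.103/1.024 − 1 = 7.715%.
Difference: 6.503 − 7.715 = -1.212 pp.

-1.21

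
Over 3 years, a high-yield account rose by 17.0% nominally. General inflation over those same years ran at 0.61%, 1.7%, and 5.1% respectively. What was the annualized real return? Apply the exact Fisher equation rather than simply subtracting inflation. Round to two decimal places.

Cumulative inflation factor: 1.0061 × 1.017 × 1.051 ≈ 1.07539.
Nominal growth factor: 1.17000. Real growth factor = 1.17000 / 1.07539 ≈ 1.08798.
Annualized: 1.08798^(1/3) − 1 ≈ 0.02851.

2.85%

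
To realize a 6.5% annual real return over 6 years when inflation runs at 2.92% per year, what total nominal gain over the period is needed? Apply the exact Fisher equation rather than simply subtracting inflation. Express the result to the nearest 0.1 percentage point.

73.4%

Required annual nominal rate: (1+6.5%)(1+2.92%) − 1 = 9.6098%.
Cumulative over 6 years: (1 + 0.096098)^6 − 1 ≈ 0.73419.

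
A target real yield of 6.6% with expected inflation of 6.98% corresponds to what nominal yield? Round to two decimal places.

By the Fisher equation, 1 + r_nom = (1 + 6.6%)(1 + 6.98%) = 1.066 × 1.0698 = 1.1404068.
So r_nom = 14.04068%.

14.04%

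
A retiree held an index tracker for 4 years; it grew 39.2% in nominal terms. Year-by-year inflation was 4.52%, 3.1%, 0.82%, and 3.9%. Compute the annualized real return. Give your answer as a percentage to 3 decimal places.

Cumulative inflation factor: 1.0452 × 1.031 × 1.0082 × 1.039 ≈ 1.12881.
Nominal growth factor: 1.39200. Real growth factor = 1.39200 / 1.12881 ≈ 1.23316.
Annualized: 1.23316^(1/4) − 1 ≈ 0.05379.

5.379%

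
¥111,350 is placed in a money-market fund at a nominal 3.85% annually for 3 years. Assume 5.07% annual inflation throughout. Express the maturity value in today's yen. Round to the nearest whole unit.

Nominal value at maturity: ¥111,350 × (1 + 3.85%)^3 ≈ ¥124,712.
Price-level factor over 3 years: (1 + 5.07%)^3 ≈ 1.1599417938.
The maturity value deflated by that factor is the answer in today's purchasing power.

¥107,516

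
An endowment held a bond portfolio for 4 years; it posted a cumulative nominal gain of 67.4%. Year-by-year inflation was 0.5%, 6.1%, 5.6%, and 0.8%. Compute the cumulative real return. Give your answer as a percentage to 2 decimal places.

Cumulative inflation factor: 1.005 × 1.061 × 1.056 × 1.008 ≈ 1.13503.
Nominal growth factor: 1.67400. Real growth factor = 1.67400 / 1.13503 ≈ 1.47486.
Total real return ≈ 47.4856%.

47.49%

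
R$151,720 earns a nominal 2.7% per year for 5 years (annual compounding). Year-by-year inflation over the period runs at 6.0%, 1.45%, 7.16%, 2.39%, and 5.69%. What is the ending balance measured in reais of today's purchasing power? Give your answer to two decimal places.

R$138,999.42

Nominal value at maturity: R$151,720 × (1 + 2.7%)^5 ≈ R$173,338.51.
Price-level factor over 5 years: 1.060 × 1.0145 × 1.0716 × 1.0239 × 1.0569 ≈ 1.2470448193.
Dividing the nominal maturity value by the price-level factor gives the value in today's money.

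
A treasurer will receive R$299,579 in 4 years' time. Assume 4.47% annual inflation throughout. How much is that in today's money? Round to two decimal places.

Price-level factor over 4 years: (1 + 4.47%)^4 ≈ 1.1911497909.
Purchasing power today: R$299,579 divided by that factor.

R$251,504.05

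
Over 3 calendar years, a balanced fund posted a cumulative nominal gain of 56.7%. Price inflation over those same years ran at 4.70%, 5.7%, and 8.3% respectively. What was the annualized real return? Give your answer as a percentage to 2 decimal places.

9.35%

Cumulative inflation factor: 1.0470 × 1.057 × 1.083 ≈ 1.19853.
Nominal growth factor: 1.56700. Real growth factor = 1.56700 / 1.19853 ≈ 1.30743.
Annualized: 1.30743^(1/3) − 1 ≈ 0.09347.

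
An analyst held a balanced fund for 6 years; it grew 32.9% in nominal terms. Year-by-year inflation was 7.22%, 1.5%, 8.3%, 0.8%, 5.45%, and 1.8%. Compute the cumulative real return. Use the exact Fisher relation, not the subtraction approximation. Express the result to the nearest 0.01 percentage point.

4.21%

Cumulative inflation factor: 1.0722 × 1.015 × 1.083 × 1.008 × 1.0545 × 1.018 ≈ 1.27534.
Nominal growth factor: 1.32900. Real growth factor = 1.32900 / 1.27534 ≈ 1.04208.
Total real return ≈ 4.2077%.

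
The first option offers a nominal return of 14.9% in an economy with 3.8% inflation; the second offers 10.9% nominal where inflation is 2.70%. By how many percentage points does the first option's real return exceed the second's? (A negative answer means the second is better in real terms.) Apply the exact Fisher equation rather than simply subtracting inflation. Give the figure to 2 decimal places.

The first option real return: 1.149/1.038 − 1 = 10.694%.
The second real return: 1.109/1.0270 − 1 = 7.984%.
Difference: 10.694 − 7.984 = 2.710 pp.

2.71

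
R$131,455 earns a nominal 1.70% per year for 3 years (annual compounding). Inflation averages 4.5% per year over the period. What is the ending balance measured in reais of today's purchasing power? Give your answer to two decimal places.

R$121,168.88

Nominal value at maturity: R$131,455 × (1 + 1.70%)^3 ≈ R$138,273.82.
Price-level factor over 3 years: (1 + 4.5%)^3 = 1.141166125.
Dividing the nominal maturity value by the price-level factor gives the value in today's money.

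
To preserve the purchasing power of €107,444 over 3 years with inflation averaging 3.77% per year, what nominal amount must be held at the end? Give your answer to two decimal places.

Cumulative price-level factor: (1+3.77%)^3 ≈ 1.1174174526.
The nominal amount required is €107,444 scaled up by that factor.

€120,059.80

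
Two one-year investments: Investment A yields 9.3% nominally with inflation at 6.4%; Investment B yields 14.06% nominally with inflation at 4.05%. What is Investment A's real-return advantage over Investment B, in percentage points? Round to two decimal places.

Investment A real return: 1.093/1.064 − 1 = 2.726%.
Investment B real return: 1.1406/1.0405 − 1 = 9.620%.
Difference: 2.726 − 9.620 = -6.894 pp.

-6.89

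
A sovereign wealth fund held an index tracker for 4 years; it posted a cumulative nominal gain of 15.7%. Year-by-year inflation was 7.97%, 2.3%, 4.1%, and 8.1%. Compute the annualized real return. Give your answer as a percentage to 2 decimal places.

-1.78%

Cumulative inflation factor: 1.0797 × 1.023 × 1.041 × 1.081 ≈ 1.24295.
Nominal growth factor: 1.15700. Real growth factor = 1.15700 / 1.24295 ≈ 0.93085.
Annualized: 0.93085^(1/4) − 1 ≈ -0.01776.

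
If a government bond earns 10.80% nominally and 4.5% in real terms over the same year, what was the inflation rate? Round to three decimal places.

From (1+r_nom) = (1+r_real)(1+π), we get 1+π = (1 + 10.80%)/(1 + 4.5%) = 1.1080/1.045 ≈ 1.06029.
So π ≈ 6.0287%.

6.029%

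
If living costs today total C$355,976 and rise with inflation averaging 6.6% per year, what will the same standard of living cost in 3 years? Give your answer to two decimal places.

C$431,213.48

Cumulative price-level factor: (1+6.6%)^3 = 1.211355496.
Multiplying C$355,976 by the price-level factor gives the future nominal sum.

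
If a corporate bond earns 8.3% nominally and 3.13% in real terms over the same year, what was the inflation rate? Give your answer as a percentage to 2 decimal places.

5.01%

From (1+r_nom) = (1+r_real)(1+π), we get 1+π = (1 + 8.3%)/(1 + 3.13%) = 1.083/1.0313 ≈ 1.05013.
So π ≈ 5.0131%.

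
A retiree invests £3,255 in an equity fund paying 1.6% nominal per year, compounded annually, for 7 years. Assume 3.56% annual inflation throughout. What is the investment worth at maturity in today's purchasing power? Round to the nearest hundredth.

Nominal value at maturity: £3,255 × (1 + 1.6%)^7 ≈ £3,637.53.
Price-level factor over 7 years: (1 + 3.56%)^7 ≈ 1.2774511227.
Dividing the nominal maturity value by the price-level factor gives the value in today's money.

£2,847.49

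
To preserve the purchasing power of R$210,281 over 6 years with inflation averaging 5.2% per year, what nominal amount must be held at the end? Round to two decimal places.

R$285,032.56

Cumulative price-level factor: (1+5.2%)^6 ≈ 1.3554841352.
Multiplying R$210,281 by the price-level factor gives the future nominal sum.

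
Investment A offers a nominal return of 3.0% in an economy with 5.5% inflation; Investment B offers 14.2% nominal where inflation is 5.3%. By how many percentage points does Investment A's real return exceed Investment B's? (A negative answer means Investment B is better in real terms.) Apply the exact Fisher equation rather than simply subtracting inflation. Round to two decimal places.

Investment A real return: 1.030/1.055 − 1 = -2.370%.
Investment B real return: 1.142/1.053 − 1 = 8.452%.
Difference: -2.370 − 8.452 = -10.822 pp.

-10.82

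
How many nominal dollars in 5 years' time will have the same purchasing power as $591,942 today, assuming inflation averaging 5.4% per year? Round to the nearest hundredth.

$769,984.90

Cumulative price-level factor: (1+5.4%)^5 ≈ 1.3007776144.
Multiplying $591,942 by the price-level factor gives the future nominal sum.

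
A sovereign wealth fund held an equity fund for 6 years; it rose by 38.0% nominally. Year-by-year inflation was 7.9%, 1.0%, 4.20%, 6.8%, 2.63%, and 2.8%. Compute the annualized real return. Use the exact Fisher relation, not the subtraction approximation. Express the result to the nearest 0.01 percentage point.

1.27%

Cumulative inflation factor: 1.079 × 1.010 × 1.0420 × 1.068 × 1.0263 × 1.028 ≈ 1.27953.
Nominal growth factor: 1.38000. Real growth factor = 1.38000 / 1.27953 ≈ 1.07852.
Annualized: 1.07852^(1/6) − 1 ≈ 0.01268.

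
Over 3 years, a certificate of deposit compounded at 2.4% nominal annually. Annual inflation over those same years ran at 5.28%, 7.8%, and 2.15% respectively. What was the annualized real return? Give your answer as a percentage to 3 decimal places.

Cumulative inflation factor: 1.0528 × 1.078 × 1.0215 ≈ 1.15932.
Nominal growth factor: 1.07374. Real growth factor = 1.07374 / 1.15932 ≈ 0.92618.
Annualized: 0.92618^(1/3) − 1 ≈ -0.02524.

-2.524%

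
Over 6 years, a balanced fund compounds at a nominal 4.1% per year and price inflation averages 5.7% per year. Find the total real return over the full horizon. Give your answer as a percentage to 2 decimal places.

-8.75%

The annual real rate is (1+4.1%)/(1+5.7%) − 1 = -1.5137%.
Compounded over 6 years: (1 + -0.015137)^6 − 1 ≈ -0.08745.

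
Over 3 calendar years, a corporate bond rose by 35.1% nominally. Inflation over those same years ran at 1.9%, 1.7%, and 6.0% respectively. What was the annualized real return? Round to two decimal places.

Cumulative inflation factor: 1.019 × 1.017 × 1.060 ≈ 1.09850.
Nominal growth factor: 1.35100. Real growth factor = 1.35100 / 1.09850 ≈ 1.22986.
Annualized: 1.22986^(1/3) − 1 ≈ 0.07140.

7.14%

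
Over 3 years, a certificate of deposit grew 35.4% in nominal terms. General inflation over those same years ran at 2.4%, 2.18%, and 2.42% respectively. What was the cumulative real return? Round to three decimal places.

26.348%

Cumulative inflation factor: 1.024 × 1.0218 × 1.0242 ≈ 1.07164.
Nominal growth factor: 1.35400. Real growth factor = 1.35400 / 1.07164 ≈ 1.26348.
Total real return ≈ 26.3479%.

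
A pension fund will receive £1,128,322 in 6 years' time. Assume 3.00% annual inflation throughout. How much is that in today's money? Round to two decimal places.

Price-level factor over 6 years: (1 + 3.00%)^6 ≈ 1.1940522965.
Purchasing power today: £1,128,322 divided by that factor.

£944,951.91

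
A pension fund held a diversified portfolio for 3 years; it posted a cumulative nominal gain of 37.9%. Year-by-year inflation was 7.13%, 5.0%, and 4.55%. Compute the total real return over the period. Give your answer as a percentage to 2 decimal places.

17.26%

Cumulative inflation factor: 1.0713 × 1.050 × 1.0455 ≈ 1.17605.
Nominal growth factor: 1.37900. Real growth factor = 1.37900 / 1.17605 ≈ 1.17257.
Total real return ≈ 17.2573%.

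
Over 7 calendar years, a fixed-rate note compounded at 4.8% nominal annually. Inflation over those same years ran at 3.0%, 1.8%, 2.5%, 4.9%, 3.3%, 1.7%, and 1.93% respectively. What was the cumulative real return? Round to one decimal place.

Cumulative inflation factor: 1.030 × 1.018 × 1.025 × 1.049 × 1.033 × 1.017 × 1.0193 ≈ 1.20728.
Nominal growth factor: 1.38845. Real growth factor = 1.38845 / 1.20728 ≈ 1.15006.
Total real return ≈ 15.0062%.

15.0%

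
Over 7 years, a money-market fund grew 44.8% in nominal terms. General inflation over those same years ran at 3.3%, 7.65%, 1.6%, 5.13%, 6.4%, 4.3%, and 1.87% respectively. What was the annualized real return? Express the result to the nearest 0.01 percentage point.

Cumulative inflation factor: 1.033 × 1.0765 × 1.016 × 1.0513 × 1.064 × 1.043 × 1.0187 ≈ 1.34279.
Nominal growth factor: 1.44800. Real growth factor = 1.44800 / 1.34279 ≈ 1.07835.
Annualized: 1.07835^(1/7) − 1 ≈ 0.01083.

1.08%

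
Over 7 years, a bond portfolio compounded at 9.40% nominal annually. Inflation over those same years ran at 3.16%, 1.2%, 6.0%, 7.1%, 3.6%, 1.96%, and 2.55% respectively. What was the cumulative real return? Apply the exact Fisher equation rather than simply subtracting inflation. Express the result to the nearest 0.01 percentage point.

Cumulative inflation factor: 1.0316 × 1.012 × 1.060 × 1.071 × 1.036 × 1.0196 × 1.0255 ≈ 1.28384.
Nominal growth factor: 1.87552. Real growth factor = 1.87552 / 1.28384 ≈ 1.46086.
Total real return ≈ 46.0861%.

46.09%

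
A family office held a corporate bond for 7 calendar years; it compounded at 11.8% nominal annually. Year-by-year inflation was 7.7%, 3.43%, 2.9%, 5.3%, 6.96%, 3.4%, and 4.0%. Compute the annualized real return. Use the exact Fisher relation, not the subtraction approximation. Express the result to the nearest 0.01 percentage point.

Cumulative inflation factor: 1.077 × 1.0343 × 1.029 × 1.053 × 1.0696 × 1.034 × 1.040 ≈ 1.38829.
Nominal growth factor: 2.18320. Real growth factor = 2.18320 / 1.38829 ≈ 1.57258.
Annualized: 1.57258^(1/7) − 1 ≈ 0.06681.

6.68%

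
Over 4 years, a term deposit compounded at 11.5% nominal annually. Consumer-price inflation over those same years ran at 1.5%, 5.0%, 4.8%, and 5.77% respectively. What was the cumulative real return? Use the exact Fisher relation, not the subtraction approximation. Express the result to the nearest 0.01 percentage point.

Cumulative inflation factor: 1.015 × 1.050 × 1.048 × 1.0577 ≈ 1.18135.
Nominal growth factor: 1.54561. Real growth factor = 1.54561 / 1.18135 ≈ 1.30834.
Total real return ≈ 30.8339%.

30.83%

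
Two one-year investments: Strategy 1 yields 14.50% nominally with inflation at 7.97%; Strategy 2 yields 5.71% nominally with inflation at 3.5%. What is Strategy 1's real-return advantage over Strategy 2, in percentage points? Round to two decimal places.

3.91

Strategy 1 real return: 1.1450/1.0797 − 1 = 6.048%.
Strategy 2 real return: 1.0571/1.035 − 1 = 2.135%.
Difference: 6.048 − 2.135 = 3.913 pp.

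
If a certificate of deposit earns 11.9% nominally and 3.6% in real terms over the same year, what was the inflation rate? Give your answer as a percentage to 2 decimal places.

From (1+r_nom) = (1+r_real)(1+π), we get 1+π = (1 + 11.9%)/(1 + 3.6%) = 1.119/1.036 ≈ 1.08012.
So π ≈ 8.0116%.

8.01%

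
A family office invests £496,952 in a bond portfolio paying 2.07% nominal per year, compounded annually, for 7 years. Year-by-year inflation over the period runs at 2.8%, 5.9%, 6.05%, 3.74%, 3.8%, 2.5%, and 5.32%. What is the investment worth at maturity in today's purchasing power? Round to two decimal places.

£427,388.85

Nominal value at maturity: £496,952 × (1 + 2.07%)^7 ≈ £573,589.57.
Price-level factor over 7 years: 1.028 × 1.059 × 1.0605 × 1.0374 × 1.038 × 1.025 × 1.0532 ≈ 1.3420789375.
Dividing the nominal maturity value by the price-level factor gives the value in today's money.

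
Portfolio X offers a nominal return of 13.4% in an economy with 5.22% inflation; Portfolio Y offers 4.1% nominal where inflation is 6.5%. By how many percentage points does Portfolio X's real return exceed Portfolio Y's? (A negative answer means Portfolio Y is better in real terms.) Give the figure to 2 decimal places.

Portfolio X real return: 1.134/1.0522 − 1 = 7.774%.
Portfolio Y real return: 1.041/1.065 − 1 = -2.254%.
Difference: 7.774 − (-2.254) = 10.028 pp.

10.03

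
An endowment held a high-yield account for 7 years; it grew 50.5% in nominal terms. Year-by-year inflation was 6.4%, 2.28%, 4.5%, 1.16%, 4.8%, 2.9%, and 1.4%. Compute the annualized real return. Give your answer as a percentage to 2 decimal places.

2.59%

Cumulative inflation factor: 1.064 × 1.0228 × 1.045 × 1.0116 × 1.048 × 1.029 × 1.014 ≈ 1.25798.
Nominal growth factor: 1.50500. Real growth factor = 1.50500 / 1.25798 ≈ 1.19637.
Annualized: 1.19637^(1/7) − 1 ≈ 0.02594.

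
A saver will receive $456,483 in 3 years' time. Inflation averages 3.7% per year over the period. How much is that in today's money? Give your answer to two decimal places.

$409,343.92

Price-level factor over 3 years: (1 + 3.7%)^3 = 1.115157653.
Purchasing power today: $456,483 divided by that factor.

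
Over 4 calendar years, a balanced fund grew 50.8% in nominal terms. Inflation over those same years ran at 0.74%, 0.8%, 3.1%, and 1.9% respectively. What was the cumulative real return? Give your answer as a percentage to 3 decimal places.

41.353%

Cumulative inflation factor: 1.0074 × 1.008 × 1.031 × 1.019 ≈ 1.06683.
Nominal growth factor: 1.50800. Real growth factor = 1.50800 / 1.06683 ≈ 1.41353.
Total real return ≈ 41.3533%.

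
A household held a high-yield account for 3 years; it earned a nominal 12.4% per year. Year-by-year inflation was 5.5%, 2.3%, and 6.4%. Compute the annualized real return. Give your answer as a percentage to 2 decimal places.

Cumulative inflation factor: 1.055 × 1.023 × 1.064 ≈ 1.14834.
Nominal growth factor: 1.42003. Real growth factor = 1.42003 / 1.14834 ≈ 1.23660.
Annualized: 1.23660^(1/3) − 1 ≈ 0.07335.

7.34%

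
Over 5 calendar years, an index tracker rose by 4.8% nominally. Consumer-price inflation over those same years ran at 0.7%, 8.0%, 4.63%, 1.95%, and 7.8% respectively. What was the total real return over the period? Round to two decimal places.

-16.20%

Cumulative inflation factor: 1.007 × 1.080 × 1.0463 × 1.0195 × 1.078 ≈ 1.25059.
Nominal growth factor: 1.04800. Real growth factor = 1.04800 / 1.25059 ≈ 0.83800.
Total real return ≈ -16.1996%.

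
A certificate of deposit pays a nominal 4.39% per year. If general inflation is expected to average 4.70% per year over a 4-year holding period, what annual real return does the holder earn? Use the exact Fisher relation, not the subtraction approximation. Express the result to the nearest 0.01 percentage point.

-0.30%

With constant rates the annual real return is the same each year: (1+4.39%)/(1+4.70%) − 1 = -0.00296.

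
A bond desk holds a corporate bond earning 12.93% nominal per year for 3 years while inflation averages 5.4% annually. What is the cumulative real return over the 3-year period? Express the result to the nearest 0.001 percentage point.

The annual real rate is (1+12.93%)/(1+5.4%) − 1 = 7.1442%.
Compounded over 3 years: (1 + 0.071442)^3 − 1 ≈ 0.23000.

23.000%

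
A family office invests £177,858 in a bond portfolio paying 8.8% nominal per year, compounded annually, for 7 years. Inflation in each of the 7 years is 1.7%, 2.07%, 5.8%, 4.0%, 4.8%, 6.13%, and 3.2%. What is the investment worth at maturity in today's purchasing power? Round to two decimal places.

Nominal value at maturity: £177,858 × (1 + 8.8%)^7 ≈ £320,978.30.
Price-level factor over 7 years: 1.017 × 1.0207 × 1.058 × 1.040 × 1.048 × 1.0613 × 1.032 ≈ 1.3110438537.
The maturity value deflated by that factor is the answer in today's purchasing power.

£244,826.52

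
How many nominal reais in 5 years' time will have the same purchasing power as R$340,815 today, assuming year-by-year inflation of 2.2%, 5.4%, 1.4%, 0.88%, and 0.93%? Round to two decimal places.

Cumulative price-level factor: 1.022 × 1.054 × 1.014 × 1.0088 × 1.0093 ≈ 1.1121280855.
Multiplying R$340,815 by the price-level factor gives the future nominal sum.

R$379,029.93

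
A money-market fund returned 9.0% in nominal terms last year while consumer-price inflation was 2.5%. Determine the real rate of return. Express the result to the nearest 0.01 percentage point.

Real return via the Fisher equation: (1 + 9.0%)/(1 + 2.5%) − 1 = 1.090/1.025 − 1 ≈ 0.06341.

6.34%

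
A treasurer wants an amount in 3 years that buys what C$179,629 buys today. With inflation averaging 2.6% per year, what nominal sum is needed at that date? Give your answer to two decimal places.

C$194,007.51

Cumulative price-level factor: (1+2.6%)^3 = 1.080045576.
The nominal amount required is C$179,629 scaled up by that factor.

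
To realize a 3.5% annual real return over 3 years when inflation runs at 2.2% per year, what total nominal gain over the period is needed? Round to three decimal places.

Required annual nominal rate: (1+3.5%)(1+2.2%) − 1 = 5.777%.
Cumulative over 3 years: (1 + 0.05777)^3 − 1 ≈ 0.18351.

18.351%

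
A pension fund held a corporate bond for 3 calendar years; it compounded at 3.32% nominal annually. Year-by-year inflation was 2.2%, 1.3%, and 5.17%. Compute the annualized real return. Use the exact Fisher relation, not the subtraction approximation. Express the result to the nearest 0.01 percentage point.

Cumulative inflation factor: 1.022 × 1.013 × 1.0517 ≈ 1.08881.
Nominal growth factor: 1.10294. Real growth factor = 1.10294 / 1.08881 ≈ 1.01298.
Annualized: 1.01298^(1/3) − 1 ≈ 0.00431.

0.43%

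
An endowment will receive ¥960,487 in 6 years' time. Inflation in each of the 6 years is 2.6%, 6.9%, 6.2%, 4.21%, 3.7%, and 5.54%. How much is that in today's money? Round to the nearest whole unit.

¥722,997

Price-level factor over 6 years: 1.026 × 1.069 × 1.062 × 1.0421 × 1.037 × 1.0554 ≈ 1.3284794013.
Purchasing power today: ¥960,487 divided by that factor.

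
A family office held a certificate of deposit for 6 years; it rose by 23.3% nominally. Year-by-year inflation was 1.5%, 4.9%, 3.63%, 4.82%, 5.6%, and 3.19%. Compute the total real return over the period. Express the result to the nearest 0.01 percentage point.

-2.17%

Cumulative inflation factor: 1.015 × 1.049 × 1.0363 × 1.0482 × 1.056 × 1.0319 ≈ 1.26030.
Nominal growth factor: 1.23300. Real growth factor = 1.23300 / 1.26030 ≈ 0.97834.
Total real return ≈ -2.1659%.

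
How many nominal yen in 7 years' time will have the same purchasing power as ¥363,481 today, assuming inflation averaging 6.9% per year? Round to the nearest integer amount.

¥579,863

Cumulative price-level factor: (1+6.9%)^7 ≈ 1.5953057718.
The nominal amount required is ¥363,481 scaled up by that factor.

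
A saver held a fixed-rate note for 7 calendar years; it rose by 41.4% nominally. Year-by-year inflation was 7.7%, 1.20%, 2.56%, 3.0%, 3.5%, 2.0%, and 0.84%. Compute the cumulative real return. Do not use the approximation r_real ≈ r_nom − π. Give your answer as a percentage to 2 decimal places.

15.36%

Cumulative inflation factor: 1.077 × 1.0120 × 1.0256 × 1.030 × 1.035 × 1.020 × 1.0084 ≈ 1.22570.
Nominal growth factor: 1.41400. Real growth factor = 1.41400 / 1.22570 ≈ 1.15362.
Total real return ≈ 15.3625%.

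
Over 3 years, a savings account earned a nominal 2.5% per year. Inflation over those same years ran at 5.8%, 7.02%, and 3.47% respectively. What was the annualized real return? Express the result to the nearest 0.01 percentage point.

-2.77%

Cumulative inflation factor: 1.058 × 1.0702 × 1.0347 ≈ 1.17156.
Nominal growth factor: 1.07689. Real growth factor = 1.07689 / 1.17156 ≈ 0.91919.
Annualized: 0.91919^(1/3) − 1 ≈ -0.02770.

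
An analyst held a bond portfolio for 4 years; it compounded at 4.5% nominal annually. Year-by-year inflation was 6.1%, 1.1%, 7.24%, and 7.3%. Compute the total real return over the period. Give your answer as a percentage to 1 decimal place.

Cumulative inflation factor: 1.061 × 1.011 × 1.0724 × 1.073 ≈ 1.23431.
Nominal growth factor: 1.19252. Real growth factor = 1.19252 / 1.23431 ≈ 0.96614.
Total real return ≈ -3.3855%.

-3.4%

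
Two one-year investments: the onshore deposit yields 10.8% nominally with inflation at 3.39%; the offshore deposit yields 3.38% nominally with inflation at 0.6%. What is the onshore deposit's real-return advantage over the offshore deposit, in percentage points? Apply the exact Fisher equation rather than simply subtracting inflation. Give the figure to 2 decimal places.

The onshore deposit real return: 1.108/1.0339 − 1 = 7.167%.
The offshore deposit real return: 1.0338/1.006 − 1 = 2.763%.
Difference: 7.167 − 2.763 = 4.404 pp.

4.40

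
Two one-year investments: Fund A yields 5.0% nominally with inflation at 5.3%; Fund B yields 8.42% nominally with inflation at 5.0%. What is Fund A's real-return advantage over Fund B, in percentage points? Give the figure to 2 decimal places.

Fund A real return: 1.050/1.053 − 1 = -0.285%.
Fund B real return: 1.0842/1.050 − 1 = 3.257%.
Difference: -0.285 − 3.257 = -3.542 pp.

-3.54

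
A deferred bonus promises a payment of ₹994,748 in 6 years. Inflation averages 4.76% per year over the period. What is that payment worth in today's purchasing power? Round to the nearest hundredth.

₹752,558.28

Price-level factor over 6 years: (1 + 4.76%)^6 ≈ 1.3218218864.
Purchasing power today: ₹994,748 divided by that factor.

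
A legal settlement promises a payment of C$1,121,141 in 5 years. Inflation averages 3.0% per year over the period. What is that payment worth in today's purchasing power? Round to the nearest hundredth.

Price-level factor over 5 years: (1 + 3.0%)^5 = 1.1592740743.
Purchasing power today: C$1,121,141 divided by that factor.

C$967,106.08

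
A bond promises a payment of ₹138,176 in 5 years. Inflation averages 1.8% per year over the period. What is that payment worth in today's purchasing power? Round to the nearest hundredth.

Price-level factor over 5 years: (1 + 1.8%)^5 ≈ 1.0932988468.
Purchasing power today: ₹138,176 divided by that factor.

₹126,384.47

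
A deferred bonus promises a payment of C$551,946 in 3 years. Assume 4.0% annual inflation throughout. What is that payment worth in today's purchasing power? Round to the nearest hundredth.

C$490,677.98

Price-level factor over 3 years: (1 + 4.0%)^3 = 1.124864.
Purchasing power today: C$551,946 divided by that factor.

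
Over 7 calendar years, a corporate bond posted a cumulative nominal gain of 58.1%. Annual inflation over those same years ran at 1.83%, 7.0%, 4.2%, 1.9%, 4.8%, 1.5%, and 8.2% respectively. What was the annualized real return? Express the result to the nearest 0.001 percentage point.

2.483%

Cumulative inflation factor: 1.0183 × 1.070 × 1.042 × 1.019 × 1.048 × 1.015 × 1.082 ≈ 1.33155.
Nominal growth factor: 1.58100. Real growth factor = 1.58100 / 1.33155 ≈ 1.18734.
Annualized: 1.18734^(1/7) − 1 ≈ 0.02483.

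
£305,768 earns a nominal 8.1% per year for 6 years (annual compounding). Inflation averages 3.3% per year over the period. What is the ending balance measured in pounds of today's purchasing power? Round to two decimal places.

£401,554.29

Nominal value at maturity: £305,768 × (1 + 8.1%)^6 ≈ £487,917.28.
Price-level factor over 6 years: (1 + 3.3%)^6 ≈ 1.2150717649.
The maturity value deflated by that factor is the answer in today's purchasing power.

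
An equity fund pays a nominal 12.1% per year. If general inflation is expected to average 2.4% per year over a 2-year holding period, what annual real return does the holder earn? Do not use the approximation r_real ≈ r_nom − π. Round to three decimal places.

With constant rates the annual real return is the same each year: (1+12.1%)/(1+2.4%) − 1 = 0.09473.

9.473%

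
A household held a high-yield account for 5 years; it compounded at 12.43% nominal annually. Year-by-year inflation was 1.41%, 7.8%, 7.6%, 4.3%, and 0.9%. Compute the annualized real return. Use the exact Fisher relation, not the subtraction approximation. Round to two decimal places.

Cumulative inflation factor: 1.0141 × 1.078 × 1.076 × 1.043 × 1.009 ≈ 1.23790.
Nominal growth factor: 1.79643. Real growth factor = 1.79643 / 1.23790 ≈ 1.45119.
Annualized: 1.45119^(1/5) − 1 ≈ 0.07732.

7.73%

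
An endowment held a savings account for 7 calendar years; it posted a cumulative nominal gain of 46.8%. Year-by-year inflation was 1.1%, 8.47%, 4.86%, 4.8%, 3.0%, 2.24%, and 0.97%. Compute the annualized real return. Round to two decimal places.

1.96%

Cumulative inflation factor: 1.011 × 1.0847 × 1.0486 × 1.048 × 1.030 × 1.0224 × 1.0097 ≈ 1.28139.
Nominal growth factor: 1.46800. Real growth factor = 1.46800 / 1.28139 ≈ 1.14563.
Annualized: 1.14563^(1/7) − 1 ≈ 0.01961.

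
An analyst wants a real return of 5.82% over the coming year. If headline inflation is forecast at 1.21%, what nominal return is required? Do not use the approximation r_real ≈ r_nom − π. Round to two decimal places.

By the Fisher equation, 1 + r_nom = (1 + 5.82%)(1 + 1.21%) = 1.0582 × 1.0121 = 1.07100422.
So r_nom = 7.100422%.

7.10%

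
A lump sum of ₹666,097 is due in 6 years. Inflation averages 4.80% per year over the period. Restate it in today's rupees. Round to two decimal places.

₹502,770.49

Price-level factor over 6 years: (1 + 4.80%)^6 ≈ 1.3248530073.
Purchasing power today: ₹666,097 divided by that factor.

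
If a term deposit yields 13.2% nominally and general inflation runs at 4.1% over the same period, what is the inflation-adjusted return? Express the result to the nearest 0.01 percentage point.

Real return via the Fisher equation: (1 + 13.2%)/(1 + 4.1%) − 1 = 1.132/1.041 − 1 ≈ 0.08742.

8.74%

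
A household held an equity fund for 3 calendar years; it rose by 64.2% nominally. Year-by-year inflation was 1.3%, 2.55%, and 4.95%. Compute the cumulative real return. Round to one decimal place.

Cumulative inflation factor: 1.013 × 1.0255 × 1.0495 ≈ 1.09025.
Nominal growth factor: 1.64200. Real growth factor = 1.64200 / 1.09025 ≈ 1.50607.
Total real return ≈ 50.6072%.

50.6%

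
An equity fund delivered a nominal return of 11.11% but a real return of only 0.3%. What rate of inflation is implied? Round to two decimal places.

From (1+r_nom) = (1+r_real)(1+π), we get 1+π = (1 + 11.11%)/(1 + 0.3%) = 1.1111/1.003 ≈ 1.10778.
So π ≈ 10.7777%.

10.78%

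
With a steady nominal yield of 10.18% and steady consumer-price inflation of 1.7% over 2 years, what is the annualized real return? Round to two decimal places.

8.34%

With constant rates the annual real return is the same each year: (1+10.18%)/(1+1.7%) − 1 = 0.08338.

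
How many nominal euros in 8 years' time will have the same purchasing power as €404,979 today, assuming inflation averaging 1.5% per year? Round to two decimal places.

Cumulative price-level factor: (1+1.5%)^8 ≈ 1.1264925866.
The nominal amount required is €404,979 scaled up by that factor.

€456,205.84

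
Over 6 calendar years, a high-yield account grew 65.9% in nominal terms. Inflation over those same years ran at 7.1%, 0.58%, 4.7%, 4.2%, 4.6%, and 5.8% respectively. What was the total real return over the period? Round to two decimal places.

Cumulative inflation factor: 1.071 × 1.0058 × 1.047 × 1.042 × 1.046 × 1.058 ≈ 1.30057.
Nominal growth factor: 1.65900. Real growth factor = 1.65900 / 1.30057 ≈ 1.27560.
Total real return ≈ 27.5597%.

27.56%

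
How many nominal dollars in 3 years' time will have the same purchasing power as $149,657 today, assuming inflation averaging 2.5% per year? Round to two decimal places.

Cumulative price-level factor: (1+2.5%)^3 = 1.076890625.
Multiplying $149,657 by the price-level factor gives the future nominal sum.

$161,164.22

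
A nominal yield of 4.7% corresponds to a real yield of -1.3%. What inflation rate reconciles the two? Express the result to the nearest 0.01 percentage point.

From (1+r_nom) = (1+r_real)(1+π), we get 1+π = (1 + 4.7%)/(1 − 1.3%) = 1.047/0.987 ≈ 1.06079.
So π ≈ 6.0790%.

6.08%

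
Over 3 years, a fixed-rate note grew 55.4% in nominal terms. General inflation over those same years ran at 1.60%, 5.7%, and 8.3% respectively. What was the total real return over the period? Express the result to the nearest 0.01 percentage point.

33.61%

Cumulative inflation factor: 1.0160 × 1.057 × 1.083 ≈ 1.16305.
Nominal growth factor: 1.55400. Real growth factor = 1.55400 / 1.16305 ≈ 1.33615.
Total real return ≈ 33.6146%.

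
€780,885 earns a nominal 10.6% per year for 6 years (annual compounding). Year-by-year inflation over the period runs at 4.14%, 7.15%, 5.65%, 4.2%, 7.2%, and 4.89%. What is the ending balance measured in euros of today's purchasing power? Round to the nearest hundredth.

€1,034,765.65

Nominal value at maturity: €780,885 × (1 + 10.6%)^6 ≈ €1,429,281.73.
Price-level factor over 6 years: 1.0414 × 1.0715 × 1.0565 × 1.042 × 1.072 × 1.0489 ≈ 1.3812612868.
The maturity value deflated by that factor is the answer in today's purchasing power.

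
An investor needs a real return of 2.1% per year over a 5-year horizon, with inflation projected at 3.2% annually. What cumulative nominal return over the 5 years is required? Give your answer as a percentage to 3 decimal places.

Required annual nominal rate: (1+2.1%)(1+3.2%) − 1 = 5.3672%.
Cumulative over 5 years: (1 + 0.053672)^5 − 1 ≈ 0.29875.

29.875%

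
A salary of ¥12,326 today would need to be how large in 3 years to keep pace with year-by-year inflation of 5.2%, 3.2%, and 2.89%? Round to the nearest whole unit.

Cumulative price-level factor: 1.052 × 1.032 × 1.0289 = 1.1170396896.
Multiplying ¥12,326 by the price-level factor gives the future nominal sum.

¥13,769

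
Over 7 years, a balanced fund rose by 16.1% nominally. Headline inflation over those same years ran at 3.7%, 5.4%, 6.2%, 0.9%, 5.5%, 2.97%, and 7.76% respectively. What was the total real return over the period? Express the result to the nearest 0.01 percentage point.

Cumulative inflation factor: 1.037 × 1.054 × 1.062 × 1.009 × 1.055 × 1.0297 × 1.0776 ≈ 1.37106.
Nominal growth factor: 1.16100. Real growth factor = 1.16100 / 1.37106 ≈ 0.84679.
Total real return ≈ -15.3209%.

-15.32%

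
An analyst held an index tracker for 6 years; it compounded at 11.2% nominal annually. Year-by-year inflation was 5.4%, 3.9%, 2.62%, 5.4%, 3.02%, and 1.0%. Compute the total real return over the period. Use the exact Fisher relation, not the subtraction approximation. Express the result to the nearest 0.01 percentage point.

Cumulative inflation factor: 1.054 × 1.039 × 1.0262 × 1.054 × 1.0302 × 1.010 ≈ 1.23246.
Nominal growth factor: 1.89073. Real growth factor = 1.89073 / 1.23246 ≈ 1.53411.
Total real return ≈ 53.4112%.

53.41%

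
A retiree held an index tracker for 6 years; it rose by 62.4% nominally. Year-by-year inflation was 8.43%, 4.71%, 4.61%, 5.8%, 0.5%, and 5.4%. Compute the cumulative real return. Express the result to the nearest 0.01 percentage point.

22.01%

Cumulative inflation factor: 1.0843 × 1.0471 × 1.0461 × 1.058 × 1.005 × 1.054 ≈ 1.33108.
Nominal growth factor: 1.62400. Real growth factor = 1.62400 / 1.33108 ≈ 1.22006.
Total real return ≈ 22.0065%.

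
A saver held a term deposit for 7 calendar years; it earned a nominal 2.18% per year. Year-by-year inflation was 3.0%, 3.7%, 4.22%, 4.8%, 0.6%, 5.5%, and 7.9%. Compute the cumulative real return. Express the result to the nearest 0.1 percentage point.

-13.0%

Cumulative inflation factor: 1.030 × 1.037 × 1.0422 × 1.048 × 1.006 × 1.055 × 1.079 ≈ 1.33598.
Nominal growth factor: 1.16295. Real growth factor = 1.16295 / 1.33598 ≈ 0.87048.
Total real return ≈ -12.9515%.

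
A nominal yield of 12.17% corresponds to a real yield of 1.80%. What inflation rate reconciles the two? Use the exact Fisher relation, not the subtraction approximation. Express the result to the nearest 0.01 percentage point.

10.19%

From (1+r_nom) = (1+r_real)(1+π), we get 1+π = (1 + 12.17%)/(1 + 1.80%) = 1.1217/1.0180 ≈ 1.10187.
So π ≈ 10.1866%.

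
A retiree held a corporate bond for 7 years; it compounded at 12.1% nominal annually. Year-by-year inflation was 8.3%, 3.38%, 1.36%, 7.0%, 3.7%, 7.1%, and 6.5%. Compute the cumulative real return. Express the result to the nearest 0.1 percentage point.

54.9%

Cumulative inflation factor: 1.083 × 1.0338 × 1.0136 × 1.070 × 1.037 × 1.071 × 1.065 ≈ 1.43626.
Nominal growth factor: 2.22454. Real growth factor = 2.22454 / 1.43626 ≈ 1.54884.
Total real return ≈ 54.8838%.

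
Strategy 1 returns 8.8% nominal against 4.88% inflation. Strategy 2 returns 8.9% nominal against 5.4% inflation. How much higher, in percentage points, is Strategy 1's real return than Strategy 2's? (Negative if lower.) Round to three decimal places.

0.417

Strategy 1 real return: 1.088/1.0488 − 1 = 3.7376%.
Strategy 2 real return: 1.089/1.054 − 1 = 3.3207%.
Difference: 3.7376 − 3.3207 = 0.4169 pp.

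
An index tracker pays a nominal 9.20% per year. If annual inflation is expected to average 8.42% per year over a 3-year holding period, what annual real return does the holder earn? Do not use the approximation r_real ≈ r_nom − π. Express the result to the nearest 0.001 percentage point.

0.719%

With constant rates the annual real return is the same each year: (1+9.20%)/(1+8.42%) − 1 = 0.00719.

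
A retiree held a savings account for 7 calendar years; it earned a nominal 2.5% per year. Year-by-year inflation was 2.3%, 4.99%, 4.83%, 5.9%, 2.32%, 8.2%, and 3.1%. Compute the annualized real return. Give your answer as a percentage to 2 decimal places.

-1.92%

Cumulative inflation factor: 1.023 × 1.0499 × 1.0483 × 1.059 × 1.0232 × 1.082 × 1.031 ≈ 1.36098.
Nominal growth factor: 1.18869. Real growth factor = 1.18869 / 1.36098 ≈ 0.87340.
Annualized: 0.87340^(1/7) − 1 ≈ -0.01915.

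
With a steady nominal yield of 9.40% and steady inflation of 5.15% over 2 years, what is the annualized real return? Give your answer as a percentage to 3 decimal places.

4.042%

With constant rates the annual real return is the same each year: (1+9.40%)/(1+5.15%) − 1 = 0.04042.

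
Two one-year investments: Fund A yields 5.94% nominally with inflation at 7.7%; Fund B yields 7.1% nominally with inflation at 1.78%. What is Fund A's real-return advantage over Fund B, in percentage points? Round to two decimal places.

-6.86

Fund A real return: 1.0594/1.077 − 1 = -1.634%.
Fund B real return: 1.071/1.0178 − 1 = 5.227%.
Difference: -1.634 − 5.227 = -6.861 pp.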